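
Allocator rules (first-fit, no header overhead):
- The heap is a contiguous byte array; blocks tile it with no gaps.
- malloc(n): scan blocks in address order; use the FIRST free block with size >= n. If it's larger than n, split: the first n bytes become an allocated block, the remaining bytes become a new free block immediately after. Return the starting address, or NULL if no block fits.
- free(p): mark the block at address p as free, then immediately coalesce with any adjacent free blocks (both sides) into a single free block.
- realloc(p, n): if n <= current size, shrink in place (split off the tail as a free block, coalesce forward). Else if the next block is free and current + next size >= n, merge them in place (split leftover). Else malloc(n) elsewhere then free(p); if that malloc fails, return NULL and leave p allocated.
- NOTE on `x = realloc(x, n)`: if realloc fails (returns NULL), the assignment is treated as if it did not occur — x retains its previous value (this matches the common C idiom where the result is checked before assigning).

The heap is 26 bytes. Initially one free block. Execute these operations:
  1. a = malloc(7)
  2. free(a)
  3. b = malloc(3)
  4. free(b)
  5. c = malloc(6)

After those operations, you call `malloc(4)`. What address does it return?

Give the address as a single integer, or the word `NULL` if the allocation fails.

Answer: 6

Derivation:
Op 1: a = malloc(7) -> a = 0; heap: [0-6 ALLOC][7-25 FREE]
Op 2: free(a) -> (freed a); heap: [0-25 FREE]
Op 3: b = malloc(3) -> b = 0; heap: [0-2 ALLOC][3-25 FREE]
Op 4: free(b) -> (freed b); heap: [0-25 FREE]
Op 5: c = malloc(6) -> c = 0; heap: [0-5 ALLOC][6-25 FREE]
malloc(4): first-fit scan over [0-5 ALLOC][6-25 FREE] -> 6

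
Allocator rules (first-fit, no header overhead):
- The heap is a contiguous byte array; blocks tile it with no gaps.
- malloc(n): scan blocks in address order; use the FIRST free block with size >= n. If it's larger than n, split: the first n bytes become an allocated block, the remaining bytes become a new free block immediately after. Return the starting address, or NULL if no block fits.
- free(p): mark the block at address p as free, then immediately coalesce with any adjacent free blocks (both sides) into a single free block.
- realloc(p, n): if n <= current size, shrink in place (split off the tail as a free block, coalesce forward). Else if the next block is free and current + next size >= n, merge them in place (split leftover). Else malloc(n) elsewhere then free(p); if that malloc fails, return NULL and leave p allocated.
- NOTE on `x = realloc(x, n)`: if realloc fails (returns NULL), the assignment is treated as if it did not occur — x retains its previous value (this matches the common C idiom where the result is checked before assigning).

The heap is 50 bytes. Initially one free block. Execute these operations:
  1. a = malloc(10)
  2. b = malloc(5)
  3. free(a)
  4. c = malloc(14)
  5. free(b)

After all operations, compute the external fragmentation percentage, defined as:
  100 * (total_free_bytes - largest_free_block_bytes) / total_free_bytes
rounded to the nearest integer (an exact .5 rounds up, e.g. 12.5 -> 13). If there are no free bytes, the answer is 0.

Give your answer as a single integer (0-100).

Op 1: a = malloc(10) -> a = 0; heap: [0-9 ALLOC][10-49 FREE]
Op 2: b = malloc(5) -> b = 10; heap: [0-9 ALLOC][10-14 ALLOC][15-49 FREE]
Op 3: free(a) -> (freed a); heap: [0-9 FREE][10-14 ALLOC][15-49 FREE]
Op 4: c = malloc(14) -> c = 15; heap: [0-9 FREE][10-14 ALLOC][15-28 ALLOC][29-49 FREE]
Op 5: free(b) -> (freed b); heap: [0-14 FREE][15-28 ALLOC][29-49 FREE]
Free blocks: [15 21] total_free=36 largest=21 -> 100*(36-21)/36 = 1500/36 ≈ 41.667 -> rounds to 42

Answer: 42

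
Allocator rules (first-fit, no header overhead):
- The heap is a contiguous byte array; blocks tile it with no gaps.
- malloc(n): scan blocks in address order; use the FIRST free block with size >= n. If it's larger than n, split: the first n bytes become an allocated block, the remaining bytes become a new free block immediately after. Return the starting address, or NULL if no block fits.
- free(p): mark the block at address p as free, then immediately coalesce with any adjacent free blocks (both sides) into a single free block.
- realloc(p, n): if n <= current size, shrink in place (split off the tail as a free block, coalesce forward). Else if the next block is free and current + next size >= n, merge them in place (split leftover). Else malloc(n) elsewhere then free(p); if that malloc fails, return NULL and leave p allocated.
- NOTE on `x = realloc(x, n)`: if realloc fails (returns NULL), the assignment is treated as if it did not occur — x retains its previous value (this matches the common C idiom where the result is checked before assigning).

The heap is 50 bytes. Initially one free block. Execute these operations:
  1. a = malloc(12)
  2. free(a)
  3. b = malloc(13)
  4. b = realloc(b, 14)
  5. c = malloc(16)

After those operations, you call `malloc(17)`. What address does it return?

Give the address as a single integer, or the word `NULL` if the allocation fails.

Answer: 30

Derivation:
Op 1: a = malloc(12) -> a = 0; heap: [0-11 ALLOC][12-49 FREE]
Op 2: free(a) -> (freed a); heap: [0-49 FREE]
Op 3: b = malloc(13) -> b = 0; heap: [0-12 ALLOC][13-49 FREE]
Op 4: b = realloc(b, 14) -> b = 0; heap: [0-13 ALLOC][14-49 FREE]
Op 5: c = malloc(16) -> c = 14; heap: [0-13 ALLOC][14-29 ALLOC][30-49 FREE]
malloc(17): first-fit scan over [0-13 ALLOC][14-29 ALLOC][30-49 FREE] -> 30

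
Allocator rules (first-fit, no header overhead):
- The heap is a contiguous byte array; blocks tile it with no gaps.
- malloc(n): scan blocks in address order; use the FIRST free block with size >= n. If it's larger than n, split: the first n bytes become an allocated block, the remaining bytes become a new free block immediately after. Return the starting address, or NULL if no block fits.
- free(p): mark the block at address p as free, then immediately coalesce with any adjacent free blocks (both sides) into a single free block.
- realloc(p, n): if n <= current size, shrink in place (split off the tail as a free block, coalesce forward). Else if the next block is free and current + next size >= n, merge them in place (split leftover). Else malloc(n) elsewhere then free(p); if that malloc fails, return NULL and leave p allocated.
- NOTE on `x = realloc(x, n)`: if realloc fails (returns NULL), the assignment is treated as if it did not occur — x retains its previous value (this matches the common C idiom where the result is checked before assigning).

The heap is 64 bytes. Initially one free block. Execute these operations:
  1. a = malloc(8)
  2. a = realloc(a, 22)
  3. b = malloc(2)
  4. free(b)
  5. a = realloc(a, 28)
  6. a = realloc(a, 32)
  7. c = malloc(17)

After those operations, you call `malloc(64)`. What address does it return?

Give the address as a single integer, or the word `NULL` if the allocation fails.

Answer: NULL

Derivation:
Op 1: a = malloc(8) -> a = 0; heap: [0-7 ALLOC][8-63 FREE]
Op 2: a = realloc(a, 22) -> a = 0; heap: [0-21 ALLOC][22-63 FREE]
Op 3: b = malloc(2) -> b = 22; heap: [0-21 ALLOC][22-23 ALLOC][24-63 FREE]
Op 4: free(b) -> (freed b); heap: [0-21 ALLOC][22-63 FREE]
Op 5: a = realloc(a, 28) -> a = 0; heap: [0-27 ALLOC][28-63 FREE]
Op 6: a = realloc(a, 32) -> a = 0; heap: [0-31 ALLOC][32-63 FREE]
Op 7: c = malloc(17) -> c = 32; heap: [0-31 ALLOC][32-48 ALLOC][49-63 FREE]
malloc(64): first-fit scan over [0-31 ALLOC][32-48 ALLOC][49-63 FREE] -> NULL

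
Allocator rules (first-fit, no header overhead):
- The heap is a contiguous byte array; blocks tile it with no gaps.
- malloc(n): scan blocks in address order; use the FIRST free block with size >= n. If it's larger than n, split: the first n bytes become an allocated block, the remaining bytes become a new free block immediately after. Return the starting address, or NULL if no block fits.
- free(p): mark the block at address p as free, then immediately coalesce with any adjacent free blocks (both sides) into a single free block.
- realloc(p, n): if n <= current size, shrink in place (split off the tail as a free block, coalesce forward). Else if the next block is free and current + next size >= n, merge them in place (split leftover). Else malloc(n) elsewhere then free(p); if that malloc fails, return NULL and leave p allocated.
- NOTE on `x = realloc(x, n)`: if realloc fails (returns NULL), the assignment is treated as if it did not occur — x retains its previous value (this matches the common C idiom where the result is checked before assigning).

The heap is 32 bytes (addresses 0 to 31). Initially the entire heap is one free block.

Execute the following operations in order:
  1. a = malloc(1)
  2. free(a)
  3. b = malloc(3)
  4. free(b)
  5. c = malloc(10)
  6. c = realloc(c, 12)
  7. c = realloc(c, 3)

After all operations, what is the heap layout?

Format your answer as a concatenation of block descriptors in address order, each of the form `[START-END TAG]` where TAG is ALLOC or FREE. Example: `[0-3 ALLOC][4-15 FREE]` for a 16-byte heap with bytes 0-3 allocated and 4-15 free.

Op 1: a = malloc(1) -> a = 0; heap: [0-0 ALLOC][1-31 FREE]
Op 2: free(a) -> (freed a); heap: [0-31 FREE]
Op 3: b = malloc(3) -> b = 0; heap: [0-2 ALLOC][3-31 FREE]
Op 4: free(b) -> (freed b); heap: [0-31 FREE]
Op 5: c = malloc(10) -> c = 0; heap: [0-9 ALLOC][10-31 FREE]
Op 6: c = realloc(c, 12) -> c = 0; heap: [0-11 ALLOC][12-31 FREE]
Op 7: c = realloc(c, 3) -> c = 0; heap: [0-2 ALLOC][3-31 FREE]

Answer: [0-2 ALLOC][3-31 FREE]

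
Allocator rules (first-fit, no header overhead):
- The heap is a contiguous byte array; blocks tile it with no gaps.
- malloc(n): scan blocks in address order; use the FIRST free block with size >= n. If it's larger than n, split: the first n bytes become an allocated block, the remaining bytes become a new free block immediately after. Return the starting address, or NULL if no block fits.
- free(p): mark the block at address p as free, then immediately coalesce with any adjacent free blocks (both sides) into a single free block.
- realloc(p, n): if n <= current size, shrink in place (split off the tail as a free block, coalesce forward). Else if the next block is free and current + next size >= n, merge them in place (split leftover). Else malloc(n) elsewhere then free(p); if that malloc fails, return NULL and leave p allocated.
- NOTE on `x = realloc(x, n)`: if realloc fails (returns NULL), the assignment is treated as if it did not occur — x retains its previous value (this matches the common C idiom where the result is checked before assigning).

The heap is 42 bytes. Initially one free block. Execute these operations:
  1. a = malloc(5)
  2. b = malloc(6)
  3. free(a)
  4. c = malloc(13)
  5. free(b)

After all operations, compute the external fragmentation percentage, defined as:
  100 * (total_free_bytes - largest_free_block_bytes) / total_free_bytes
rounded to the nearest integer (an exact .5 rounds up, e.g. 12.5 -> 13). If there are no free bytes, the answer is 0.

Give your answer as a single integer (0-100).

Op 1: a = malloc(5) -> a = 0; heap: [0-4 ALLOC][5-41 FREE]
Op 2: b = malloc(6) -> b = 5; heap: [0-4 ALLOC][5-10 ALLOC][11-41 FREE]
Op 3: free(a) -> (freed a); heap: [0-4 FREE][5-10 ALLOC][11-41 FREE]
Op 4: c = malloc(13) -> c = 11; heap: [0-4 FREE][5-10 ALLOC][11-23 ALLOC][24-41 FREE]
Op 5: free(b) -> (freed b); heap: [0-10 FREE][11-23 ALLOC][24-41 FREE]
Free blocks: [11 18] total_free=29 largest=18 -> 100*(29-18)/29 = 1100/29 ≈ 37.931 -> rounds to 38

Answer: 38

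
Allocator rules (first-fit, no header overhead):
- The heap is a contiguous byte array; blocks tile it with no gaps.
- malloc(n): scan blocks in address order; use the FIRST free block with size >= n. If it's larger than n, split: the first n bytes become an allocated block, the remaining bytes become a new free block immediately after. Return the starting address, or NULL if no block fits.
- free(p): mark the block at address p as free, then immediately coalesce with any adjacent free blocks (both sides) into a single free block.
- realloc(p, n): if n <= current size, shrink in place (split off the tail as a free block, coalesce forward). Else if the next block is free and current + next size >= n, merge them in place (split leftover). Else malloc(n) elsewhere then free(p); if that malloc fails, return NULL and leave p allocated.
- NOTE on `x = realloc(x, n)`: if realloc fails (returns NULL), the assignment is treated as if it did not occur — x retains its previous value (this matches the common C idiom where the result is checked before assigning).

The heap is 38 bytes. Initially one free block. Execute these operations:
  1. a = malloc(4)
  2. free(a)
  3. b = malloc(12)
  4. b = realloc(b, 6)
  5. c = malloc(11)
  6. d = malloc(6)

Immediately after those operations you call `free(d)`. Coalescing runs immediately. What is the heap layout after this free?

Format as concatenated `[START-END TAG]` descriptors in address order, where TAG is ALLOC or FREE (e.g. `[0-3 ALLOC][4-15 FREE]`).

Answer: [0-5 ALLOC][6-16 ALLOC][17-37 FREE]

Derivation:
Op 1: a = malloc(4) -> a = 0; heap: [0-3 ALLOC][4-37 FREE]
Op 2: free(a) -> (freed a); heap: [0-37 FREE]
Op 3: b = malloc(12) -> b = 0; heap: [0-11 ALLOC][12-37 FREE]
Op 4: b = realloc(b, 6) -> b = 0; heap: [0-5 ALLOC][6-37 FREE]
Op 5: c = malloc(11) -> c = 6; heap: [0-5 ALLOC][6-16 ALLOC][17-37 FREE]
Op 6: d = malloc(6) -> d = 17; heap: [0-5 ALLOC][6-16 ALLOC][17-22 ALLOC][23-37 FREE]
free(d): d = 17 -> block [17-22 ALLOC]; mark free, coalesce with adjacent free neighbors -> [0-5 ALLOC][6-16 ALLOC][17-37 FREE]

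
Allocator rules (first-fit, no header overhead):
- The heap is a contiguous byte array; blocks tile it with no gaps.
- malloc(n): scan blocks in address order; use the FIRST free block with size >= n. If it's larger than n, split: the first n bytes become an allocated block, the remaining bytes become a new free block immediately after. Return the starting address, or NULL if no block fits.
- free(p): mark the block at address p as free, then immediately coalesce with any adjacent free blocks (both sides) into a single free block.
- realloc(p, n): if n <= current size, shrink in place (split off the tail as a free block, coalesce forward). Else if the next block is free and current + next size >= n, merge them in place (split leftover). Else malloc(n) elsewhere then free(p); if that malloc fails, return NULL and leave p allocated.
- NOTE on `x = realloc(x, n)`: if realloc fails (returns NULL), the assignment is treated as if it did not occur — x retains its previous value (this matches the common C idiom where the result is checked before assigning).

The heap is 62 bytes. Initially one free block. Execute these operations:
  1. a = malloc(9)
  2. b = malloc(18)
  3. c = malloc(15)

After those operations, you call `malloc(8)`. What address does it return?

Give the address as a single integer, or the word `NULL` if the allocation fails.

Answer: 42

Derivation:
Op 1: a = malloc(9) -> a = 0; heap: [0-8 ALLOC][9-61 FREE]
Op 2: b = malloc(18) -> b = 9; heap: [0-8 ALLOC][9-26 ALLOC][27-61 FREE]
Op 3: c = malloc(15) -> c = 27; heap: [0-8 ALLOC][9-26 ALLOC][27-41 ALLOC][42-61 FREE]
malloc(8): first-fit scan over [0-8 ALLOC][9-26 ALLOC][27-41 ALLOC][42-61 FREE] -> 42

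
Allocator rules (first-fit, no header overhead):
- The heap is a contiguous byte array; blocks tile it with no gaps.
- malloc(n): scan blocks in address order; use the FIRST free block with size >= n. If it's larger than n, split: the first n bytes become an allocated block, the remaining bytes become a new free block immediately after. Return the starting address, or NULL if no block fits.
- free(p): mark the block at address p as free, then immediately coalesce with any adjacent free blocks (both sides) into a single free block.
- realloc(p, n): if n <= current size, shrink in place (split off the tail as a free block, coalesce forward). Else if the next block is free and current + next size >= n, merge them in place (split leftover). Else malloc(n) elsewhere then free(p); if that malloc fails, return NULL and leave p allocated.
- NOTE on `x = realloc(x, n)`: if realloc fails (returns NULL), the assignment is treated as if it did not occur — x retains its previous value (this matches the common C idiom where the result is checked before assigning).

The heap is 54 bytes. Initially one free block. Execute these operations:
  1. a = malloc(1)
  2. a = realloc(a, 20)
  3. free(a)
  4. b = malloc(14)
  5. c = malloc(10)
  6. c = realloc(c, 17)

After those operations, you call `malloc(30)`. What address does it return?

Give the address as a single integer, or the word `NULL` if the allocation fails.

Answer: NULL

Derivation:
Op 1: a = malloc(1) -> a = 0; heap: [0-0 ALLOC][1-53 FREE]
Op 2: a = realloc(a, 20) -> a = 0; heap: [0-19 ALLOC][20-53 FREE]
Op 3: free(a) -> (freed a); heap: [0-53 FREE]
Op 4: b = malloc(14) -> b = 0; heap: [0-13 ALLOC][14-53 FREE]
Op 5: c = malloc(10) -> c = 14; heap: [0-13 ALLOC][14-23 ALLOC][24-53 FREE]
Op 6: c = realloc(c, 17) -> c = 14; heap: [0-13 ALLOC][14-30 ALLOC][31-53 FREE]
malloc(30): first-fit scan over [0-13 ALLOC][14-30 ALLOC][31-53 FREE] -> NULL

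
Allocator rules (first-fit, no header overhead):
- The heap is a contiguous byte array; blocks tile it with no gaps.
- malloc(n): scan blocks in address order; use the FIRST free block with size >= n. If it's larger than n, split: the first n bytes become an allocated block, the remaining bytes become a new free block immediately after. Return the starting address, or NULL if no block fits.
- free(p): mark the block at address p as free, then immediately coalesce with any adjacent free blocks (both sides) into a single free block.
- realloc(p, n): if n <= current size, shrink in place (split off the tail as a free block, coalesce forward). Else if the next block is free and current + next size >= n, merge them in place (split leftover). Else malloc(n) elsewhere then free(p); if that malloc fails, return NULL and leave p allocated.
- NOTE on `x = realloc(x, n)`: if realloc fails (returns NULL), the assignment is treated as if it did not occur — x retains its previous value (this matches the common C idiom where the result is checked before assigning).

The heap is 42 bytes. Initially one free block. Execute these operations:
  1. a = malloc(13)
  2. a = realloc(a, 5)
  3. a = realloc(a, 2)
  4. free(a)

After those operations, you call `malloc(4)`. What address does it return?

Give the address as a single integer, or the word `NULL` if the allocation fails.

Answer: 0

Derivation:
Op 1: a = malloc(13) -> a = 0; heap: [0-12 ALLOC][13-41 FREE]
Op 2: a = realloc(a, 5) -> a = 0; heap: [0-4 ALLOC][5-41 FREE]
Op 3: a = realloc(a, 2) -> a = 0; heap: [0-1 ALLOC][2-41 FREE]
Op 4: free(a) -> (freed a); heap: [0-41 FREE]
malloc(4): first-fit scan over [0-41 FREE] -> 0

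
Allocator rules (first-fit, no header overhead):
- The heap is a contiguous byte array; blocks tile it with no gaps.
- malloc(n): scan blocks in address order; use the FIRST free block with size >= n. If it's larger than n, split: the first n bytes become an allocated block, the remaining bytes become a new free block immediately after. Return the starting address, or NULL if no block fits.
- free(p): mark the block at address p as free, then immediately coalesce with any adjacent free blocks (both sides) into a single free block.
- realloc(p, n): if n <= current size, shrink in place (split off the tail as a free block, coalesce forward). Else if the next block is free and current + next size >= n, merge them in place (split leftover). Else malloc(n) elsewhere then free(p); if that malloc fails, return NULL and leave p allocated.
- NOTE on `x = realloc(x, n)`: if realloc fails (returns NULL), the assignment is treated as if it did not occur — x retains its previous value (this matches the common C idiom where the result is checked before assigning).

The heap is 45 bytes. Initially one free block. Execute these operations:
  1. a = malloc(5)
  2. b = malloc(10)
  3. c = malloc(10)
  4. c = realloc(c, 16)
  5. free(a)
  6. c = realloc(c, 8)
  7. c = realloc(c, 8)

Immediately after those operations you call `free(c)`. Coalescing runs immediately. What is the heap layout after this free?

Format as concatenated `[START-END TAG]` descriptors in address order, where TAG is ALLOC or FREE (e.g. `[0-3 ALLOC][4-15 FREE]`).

Answer: [0-4 FREE][5-14 ALLOC][15-44 FREE]

Derivation:
Op 1: a = malloc(5) -> a = 0; heap: [0-4 ALLOC][5-44 FREE]
Op 2: b = malloc(10) -> b = 5; heap: [0-4 ALLOC][5-14 ALLOC][15-44 FREE]
Op 3: c = malloc(10) -> c = 15; heap: [0-4 ALLOC][5-14 ALLOC][15-24 ALLOC][25-44 FREE]
Op 4: c = realloc(c, 16) -> c = 15; heap: [0-4 ALLOC][5-14 ALLOC][15-30 ALLOC][31-44 FREE]
Op 5: free(a) -> (freed a); heap: [0-4 FREE][5-14 ALLOC][15-30 ALLOC][31-44 FREE]
Op 6: c = realloc(c, 8) -> c = 15; heap: [0-4 FREE][5-14 ALLOC][15-22 ALLOC][23-44 FREE]
Op 7: c = realloc(c, 8) -> c = 15; heap: [0-4 FREE][5-14 ALLOC][15-22 ALLOC][23-44 FREE]
free(c): c = 15 -> block [15-22 ALLOC]; mark free, coalesce with adjacent free neighbors -> [0-4 FREE][5-14 ALLOC][15-44 FREE]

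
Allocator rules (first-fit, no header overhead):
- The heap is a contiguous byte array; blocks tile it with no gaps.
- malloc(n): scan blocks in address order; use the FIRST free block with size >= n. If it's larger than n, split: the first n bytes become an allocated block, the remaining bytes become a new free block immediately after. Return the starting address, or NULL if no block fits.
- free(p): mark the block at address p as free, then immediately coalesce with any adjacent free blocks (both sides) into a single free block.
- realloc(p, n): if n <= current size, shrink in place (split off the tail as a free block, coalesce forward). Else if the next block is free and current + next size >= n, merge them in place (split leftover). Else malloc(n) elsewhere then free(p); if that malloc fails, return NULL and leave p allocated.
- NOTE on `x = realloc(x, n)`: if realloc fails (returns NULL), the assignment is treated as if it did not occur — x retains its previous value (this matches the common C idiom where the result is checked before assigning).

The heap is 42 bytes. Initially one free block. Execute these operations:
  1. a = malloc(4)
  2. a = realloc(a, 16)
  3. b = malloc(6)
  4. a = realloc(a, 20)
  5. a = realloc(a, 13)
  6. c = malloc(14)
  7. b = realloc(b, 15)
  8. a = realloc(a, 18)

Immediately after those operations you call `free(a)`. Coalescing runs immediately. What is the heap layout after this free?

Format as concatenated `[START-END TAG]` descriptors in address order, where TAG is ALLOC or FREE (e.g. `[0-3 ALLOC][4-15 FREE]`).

Answer: [0-13 ALLOC][14-15 FREE][16-21 ALLOC][22-41 FREE]

Derivation:
Op 1: a = malloc(4) -> a = 0; heap: [0-3 ALLOC][4-41 FREE]
Op 2: a = realloc(a, 16) -> a = 0; heap: [0-15 ALLOC][16-41 FREE]
Op 3: b = malloc(6) -> b = 16; heap: [0-15 ALLOC][16-21 ALLOC][22-41 FREE]
Op 4: a = realloc(a, 20) -> a = 22; heap: [0-15 FREE][16-21 ALLOC][22-41 ALLOC]
Op 5: a = realloc(a, 13) -> a = 22; heap: [0-15 FREE][16-21 ALLOC][22-34 ALLOC][35-41 FREE]
Op 6: c = malloc(14) -> c = 0; heap: [0-13 ALLOC][14-15 FREE][16-21 ALLOC][22-34 ALLOC][35-41 FREE]
Op 7: b = realloc(b, 15) -> NULL (b unchanged); heap: [0-13 ALLOC][14-15 FREE][16-21 ALLOC][22-34 ALLOC][35-41 FREE]
Op 8: a = realloc(a, 18) -> a = 22; heap: [0-13 ALLOC][14-15 FREE][16-21 ALLOC][22-39 ALLOC][40-41 FREE]
free(a): a = 22 -> block [22-39 ALLOC]; mark free, coalesce with adjacent free neighbors -> [0-13 ALLOC][14-15 FREE][16-21 ALLOC][22-41 FREE]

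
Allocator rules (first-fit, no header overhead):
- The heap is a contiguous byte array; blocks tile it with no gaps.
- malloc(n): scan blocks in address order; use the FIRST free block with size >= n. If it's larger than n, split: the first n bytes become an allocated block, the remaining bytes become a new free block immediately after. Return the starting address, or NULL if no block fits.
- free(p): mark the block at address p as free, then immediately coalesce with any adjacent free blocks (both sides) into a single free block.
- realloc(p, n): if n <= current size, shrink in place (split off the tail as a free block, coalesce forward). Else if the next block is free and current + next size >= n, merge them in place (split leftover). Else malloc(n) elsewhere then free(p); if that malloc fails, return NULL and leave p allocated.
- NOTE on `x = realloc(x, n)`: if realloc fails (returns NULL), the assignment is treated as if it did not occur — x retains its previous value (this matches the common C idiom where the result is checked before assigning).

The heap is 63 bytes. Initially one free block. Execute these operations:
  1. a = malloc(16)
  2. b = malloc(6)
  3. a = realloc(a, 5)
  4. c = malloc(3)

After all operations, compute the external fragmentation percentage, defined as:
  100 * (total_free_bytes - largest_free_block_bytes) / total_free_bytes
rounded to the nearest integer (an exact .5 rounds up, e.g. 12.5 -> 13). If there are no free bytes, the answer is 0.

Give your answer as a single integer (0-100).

Op 1: a = malloc(16) -> a = 0; heap: [0-15 ALLOC][16-62 FREE]
Op 2: b = malloc(6) -> b = 16; heap: [0-15 ALLOC][16-21 ALLOC][22-62 FREE]
Op 3: a = realloc(a, 5) -> a = 0; heap: [0-4 ALLOC][5-15 FREE][16-21 ALLOC][22-62 FREE]
Op 4: c = malloc(3) -> c = 5; heap: [0-4 ALLOC][5-7 ALLOC][8-15 FREE][16-21 ALLOC][22-62 FREE]
Free blocks: [8 41] total_free=49 largest=41 -> 100*(49-41)/49 = 800/49 ≈ 16.327 -> rounds to 16

Answer: 16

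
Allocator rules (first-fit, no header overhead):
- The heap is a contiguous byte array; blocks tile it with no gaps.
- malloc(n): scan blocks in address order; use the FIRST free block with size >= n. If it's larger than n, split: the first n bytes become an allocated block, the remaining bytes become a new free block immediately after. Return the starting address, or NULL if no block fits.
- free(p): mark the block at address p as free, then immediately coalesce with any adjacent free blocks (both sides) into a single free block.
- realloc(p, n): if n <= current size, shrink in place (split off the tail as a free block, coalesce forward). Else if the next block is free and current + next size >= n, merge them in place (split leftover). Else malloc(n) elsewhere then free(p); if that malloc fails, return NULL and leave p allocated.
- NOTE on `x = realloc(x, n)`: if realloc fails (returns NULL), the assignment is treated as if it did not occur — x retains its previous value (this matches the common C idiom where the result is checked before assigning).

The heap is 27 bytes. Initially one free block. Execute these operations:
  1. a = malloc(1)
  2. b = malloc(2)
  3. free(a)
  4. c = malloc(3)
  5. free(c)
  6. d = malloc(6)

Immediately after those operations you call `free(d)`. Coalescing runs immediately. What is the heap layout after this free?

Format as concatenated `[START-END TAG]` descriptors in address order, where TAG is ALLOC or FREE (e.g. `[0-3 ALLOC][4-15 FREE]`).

Answer: [0-0 FREE][1-2 ALLOC][3-26 FREE]

Derivation:
Op 1: a = malloc(1) -> a = 0; heap: [0-0 ALLOC][1-26 FREE]
Op 2: b = malloc(2) -> b = 1; heap: [0-0 ALLOC][1-2 ALLOC][3-26 FREE]
Op 3: free(a) -> (freed a); heap: [0-0 FREE][1-2 ALLOC][3-26 FREE]
Op 4: c = malloc(3) -> c = 3; heap: [0-0 FREE][1-2 ALLOC][3-5 ALLOC][6-26 FREE]
Op 5: free(c) -> (freed c); heap: [0-0 FREE][1-2 ALLOC][3-26 FREE]
Op 6: d = malloc(6) -> d = 3; heap: [0-0 FREE][1-2 ALLOC][3-8 ALLOC][9-26 FREE]
free(d): d = 3 -> block [3-8 ALLOC]; mark free, coalesce with adjacent free neighbors -> [0-0 FREE][1-2 ALLOC][3-26 FREE]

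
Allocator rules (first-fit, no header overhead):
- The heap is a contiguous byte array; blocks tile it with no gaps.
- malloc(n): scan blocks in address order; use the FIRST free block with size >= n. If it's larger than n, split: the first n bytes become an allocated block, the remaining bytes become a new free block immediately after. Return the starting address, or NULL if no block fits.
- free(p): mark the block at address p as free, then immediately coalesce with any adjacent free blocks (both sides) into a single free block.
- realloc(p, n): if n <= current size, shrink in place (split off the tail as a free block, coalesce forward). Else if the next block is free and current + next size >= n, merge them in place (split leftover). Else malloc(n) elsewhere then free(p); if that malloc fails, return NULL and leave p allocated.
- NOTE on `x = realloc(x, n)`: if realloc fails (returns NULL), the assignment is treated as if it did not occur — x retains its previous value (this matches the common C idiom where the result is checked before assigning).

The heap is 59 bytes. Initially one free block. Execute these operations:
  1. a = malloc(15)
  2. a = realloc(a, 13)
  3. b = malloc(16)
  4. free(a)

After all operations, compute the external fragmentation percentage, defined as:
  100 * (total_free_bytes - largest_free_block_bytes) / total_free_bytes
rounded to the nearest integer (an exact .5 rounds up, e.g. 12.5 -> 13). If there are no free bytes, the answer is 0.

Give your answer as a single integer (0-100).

Answer: 30

Derivation:
Op 1: a = malloc(15) -> a = 0; heap: [0-14 ALLOC][15-58 FREE]
Op 2: a = realloc(a, 13) -> a = 0; heap: [0-12 ALLOC][13-58 FREE]
Op 3: b = malloc(16) -> b = 13; heap: [0-12 ALLOC][13-28 ALLOC][29-58 FREE]
Op 4: free(a) -> (freed a); heap: [0-12 FREE][13-28 ALLOC][29-58 FREE]
Free blocks: [13 30] total_free=43 largest=30 -> 100*(43-30)/43 = 1300/43 ≈ 30.233 -> rounds to 30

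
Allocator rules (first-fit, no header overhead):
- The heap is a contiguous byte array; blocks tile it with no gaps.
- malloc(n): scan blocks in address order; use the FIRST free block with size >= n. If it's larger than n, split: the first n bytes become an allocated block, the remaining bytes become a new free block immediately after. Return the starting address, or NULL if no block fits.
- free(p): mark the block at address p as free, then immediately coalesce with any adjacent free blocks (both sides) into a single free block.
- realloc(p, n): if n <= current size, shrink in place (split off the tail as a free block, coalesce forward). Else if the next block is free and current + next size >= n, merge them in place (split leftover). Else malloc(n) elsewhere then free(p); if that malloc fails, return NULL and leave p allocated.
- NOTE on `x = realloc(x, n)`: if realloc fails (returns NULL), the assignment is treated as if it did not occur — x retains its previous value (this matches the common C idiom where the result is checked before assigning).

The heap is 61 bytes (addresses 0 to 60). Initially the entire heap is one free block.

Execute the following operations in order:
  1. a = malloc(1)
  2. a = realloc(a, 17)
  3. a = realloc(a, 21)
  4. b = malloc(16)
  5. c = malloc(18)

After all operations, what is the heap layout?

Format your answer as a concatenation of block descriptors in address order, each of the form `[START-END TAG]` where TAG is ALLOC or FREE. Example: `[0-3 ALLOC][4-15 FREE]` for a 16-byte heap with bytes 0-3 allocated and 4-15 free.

Answer: [0-20 ALLOC][21-36 ALLOC][37-54 ALLOC][55-60 FREE]

Derivation:
Op 1: a = malloc(1) -> a = 0; heap: [0-0 ALLOC][1-60 FREE]
Op 2: a = realloc(a, 17) -> a = 0; heap: [0-16 ALLOC][17-60 FREE]
Op 3: a = realloc(a, 21) -> a = 0; heap: [0-20 ALLOC][21-60 FREE]
Op 4: b = malloc(16) -> b = 21; heap: [0-20 ALLOC][21-36 ALLOC][37-60 FREE]
Op 5: c = malloc(18) -> c = 37; heap: [0-20 ALLOC][21-36 ALLOC][37-54 ALLOC][55-60 FREE]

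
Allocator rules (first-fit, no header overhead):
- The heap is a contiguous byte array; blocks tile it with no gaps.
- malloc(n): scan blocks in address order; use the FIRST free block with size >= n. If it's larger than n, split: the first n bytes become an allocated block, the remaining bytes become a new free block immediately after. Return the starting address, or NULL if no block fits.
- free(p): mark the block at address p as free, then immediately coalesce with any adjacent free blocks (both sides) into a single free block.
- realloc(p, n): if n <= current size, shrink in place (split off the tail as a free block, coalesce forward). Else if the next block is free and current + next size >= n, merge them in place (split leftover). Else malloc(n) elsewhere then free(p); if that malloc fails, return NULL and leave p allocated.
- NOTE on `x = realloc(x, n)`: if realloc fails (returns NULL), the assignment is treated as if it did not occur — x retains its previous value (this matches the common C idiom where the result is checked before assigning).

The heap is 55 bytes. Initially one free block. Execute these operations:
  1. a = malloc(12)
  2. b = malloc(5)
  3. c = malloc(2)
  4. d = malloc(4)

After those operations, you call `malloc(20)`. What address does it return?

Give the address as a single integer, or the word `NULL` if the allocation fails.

Answer: 23

Derivation:
Op 1: a = malloc(12) -> a = 0; heap: [0-11 ALLOC][12-54 FREE]
Op 2: b = malloc(5) -> b = 12; heap: [0-11 ALLOC][12-16 ALLOC][17-54 FREE]
Op 3: c = malloc(2) -> c = 17; heap: [0-11 ALLOC][12-16 ALLOC][17-18 ALLOC][19-54 FREE]
Op 4: d = malloc(4) -> d = 19; heap: [0-11 ALLOC][12-16 ALLOC][17-18 ALLOC][19-22 ALLOC][23-54 FREE]
malloc(20): first-fit scan over [0-11 ALLOC][12-16 ALLOC][17-18 ALLOC][19-22 ALLOC][23-54 FREE] -> 23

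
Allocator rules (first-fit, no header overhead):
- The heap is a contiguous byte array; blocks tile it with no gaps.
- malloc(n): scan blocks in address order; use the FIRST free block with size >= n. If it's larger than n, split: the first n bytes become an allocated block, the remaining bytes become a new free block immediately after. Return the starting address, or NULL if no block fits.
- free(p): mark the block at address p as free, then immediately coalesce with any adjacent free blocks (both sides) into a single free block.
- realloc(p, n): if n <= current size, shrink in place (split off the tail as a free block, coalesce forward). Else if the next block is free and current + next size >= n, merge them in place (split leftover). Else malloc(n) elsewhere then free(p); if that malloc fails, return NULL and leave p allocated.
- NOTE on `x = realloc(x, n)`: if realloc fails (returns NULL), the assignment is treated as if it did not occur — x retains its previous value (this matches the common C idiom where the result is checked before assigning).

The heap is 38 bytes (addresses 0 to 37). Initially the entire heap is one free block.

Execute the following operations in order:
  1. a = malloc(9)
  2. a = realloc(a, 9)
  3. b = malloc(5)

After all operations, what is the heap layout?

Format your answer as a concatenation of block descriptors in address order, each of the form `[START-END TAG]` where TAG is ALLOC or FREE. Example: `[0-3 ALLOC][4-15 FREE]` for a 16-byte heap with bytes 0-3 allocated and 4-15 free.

Answer: [0-8 ALLOC][9-13 ALLOC][14-37 FREE]

Derivation:
Op 1: a = malloc(9) -> a = 0; heap: [0-8 ALLOC][9-37 FREE]
Op 2: a = realloc(a, 9) -> a = 0; heap: [0-8 ALLOC][9-37 FREE]
Op 3: b = malloc(5) -> b = 9; heap: [0-8 ALLOC][9-13 ALLOC][14-37 FREE]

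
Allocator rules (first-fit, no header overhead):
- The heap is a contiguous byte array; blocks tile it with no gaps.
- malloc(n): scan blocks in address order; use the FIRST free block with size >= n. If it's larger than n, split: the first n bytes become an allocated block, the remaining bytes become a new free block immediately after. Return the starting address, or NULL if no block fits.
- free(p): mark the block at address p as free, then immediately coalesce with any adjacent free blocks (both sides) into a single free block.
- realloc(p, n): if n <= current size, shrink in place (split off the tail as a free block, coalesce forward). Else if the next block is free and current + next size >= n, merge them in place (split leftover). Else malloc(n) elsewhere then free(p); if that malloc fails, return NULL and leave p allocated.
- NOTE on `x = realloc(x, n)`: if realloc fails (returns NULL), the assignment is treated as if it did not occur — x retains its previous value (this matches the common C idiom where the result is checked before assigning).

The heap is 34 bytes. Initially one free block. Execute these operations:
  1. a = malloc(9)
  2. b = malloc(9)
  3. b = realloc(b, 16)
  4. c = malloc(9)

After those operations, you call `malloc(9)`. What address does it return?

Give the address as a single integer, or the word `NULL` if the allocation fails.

Op 1: a = malloc(9) -> a = 0; heap: [0-8 ALLOC][9-33 FREE]
Op 2: b = malloc(9) -> b = 9; heap: [0-8 ALLOC][9-17 ALLOC][18-33 FREE]
Op 3: b = realloc(b, 16) -> b = 9; heap: [0-8 ALLOC][9-24 ALLOC][25-33 FREE]
Op 4: c = malloc(9) -> c = 25; heap: [0-8 ALLOC][9-24 ALLOC][25-33 ALLOC]
malloc(9): first-fit scan over [0-8 ALLOC][9-24 ALLOC][25-33 ALLOC] -> NULL

Answer: NULL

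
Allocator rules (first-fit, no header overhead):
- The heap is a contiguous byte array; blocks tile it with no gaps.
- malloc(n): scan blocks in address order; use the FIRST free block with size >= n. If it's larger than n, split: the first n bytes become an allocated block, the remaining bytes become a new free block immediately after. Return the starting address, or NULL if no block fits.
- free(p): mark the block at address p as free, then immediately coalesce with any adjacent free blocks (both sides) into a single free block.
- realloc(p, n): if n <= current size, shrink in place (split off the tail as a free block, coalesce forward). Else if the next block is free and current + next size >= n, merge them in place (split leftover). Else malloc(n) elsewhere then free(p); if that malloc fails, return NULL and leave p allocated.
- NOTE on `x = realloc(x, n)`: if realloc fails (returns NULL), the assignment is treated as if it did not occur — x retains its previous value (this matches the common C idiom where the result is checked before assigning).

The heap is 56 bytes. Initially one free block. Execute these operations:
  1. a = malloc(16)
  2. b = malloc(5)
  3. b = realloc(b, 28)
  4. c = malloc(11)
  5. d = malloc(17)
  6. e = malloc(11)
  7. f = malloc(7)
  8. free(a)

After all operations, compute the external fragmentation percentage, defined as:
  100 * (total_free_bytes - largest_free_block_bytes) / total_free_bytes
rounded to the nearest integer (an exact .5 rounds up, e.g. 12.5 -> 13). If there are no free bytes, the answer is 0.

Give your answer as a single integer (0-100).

Op 1: a = malloc(16) -> a = 0; heap: [0-15 ALLOC][16-55 FREE]
Op 2: b = malloc(5) -> b = 16; heap: [0-15 ALLOC][16-20 ALLOC][21-55 FREE]
Op 3: b = realloc(b, 28) -> b = 16; heap: [0-15 ALLOC][16-43 ALLOC][44-55 FREE]
Op 4: c = malloc(11) -> c = 44; heap: [0-15 ALLOC][16-43 ALLOC][44-54 ALLOC][55-55 FREE]
Op 5: d = malloc(17) -> d = NULL; heap: [0-15 ALLOC][16-43 ALLOC][44-54 ALLOC][55-55 FREE]
Op 6: e = malloc(11) -> e = NULL; heap: [0-15 ALLOC][16-43 ALLOC][44-54 ALLOC][55-55 FREE]
Op 7: f = malloc(7) -> f = NULL; heap: [0-15 ALLOC][16-43 ALLOC][44-54 ALLOC][55-55 FREE]
Op 8: free(a) -> (freed a); heap: [0-15 FREE][16-43 ALLOC][44-54 ALLOC][55-55 FREE]
Free blocks: [16 1] total_free=17 largest=16 -> 100*(17-16)/17 = 100/17 ≈ 5.882 -> rounds to 6

Answer: 6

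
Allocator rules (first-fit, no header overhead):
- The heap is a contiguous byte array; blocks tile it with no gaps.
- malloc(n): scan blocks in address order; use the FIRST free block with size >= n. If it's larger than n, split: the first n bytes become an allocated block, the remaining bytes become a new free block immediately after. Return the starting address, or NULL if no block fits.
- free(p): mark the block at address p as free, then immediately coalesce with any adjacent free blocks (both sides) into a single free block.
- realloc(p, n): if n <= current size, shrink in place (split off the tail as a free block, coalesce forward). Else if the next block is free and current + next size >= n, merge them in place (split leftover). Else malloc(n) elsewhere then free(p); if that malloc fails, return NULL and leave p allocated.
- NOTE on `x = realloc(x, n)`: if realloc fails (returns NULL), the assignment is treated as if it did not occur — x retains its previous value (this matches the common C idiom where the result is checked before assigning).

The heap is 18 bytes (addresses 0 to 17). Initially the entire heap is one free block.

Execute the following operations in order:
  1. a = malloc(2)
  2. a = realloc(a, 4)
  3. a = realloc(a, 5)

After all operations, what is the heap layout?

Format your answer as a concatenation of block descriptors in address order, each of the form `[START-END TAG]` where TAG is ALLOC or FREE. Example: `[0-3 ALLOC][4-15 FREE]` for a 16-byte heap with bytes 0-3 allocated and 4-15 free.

Op 1: a = malloc(2) -> a = 0; heap: [0-1 ALLOC][2-17 FREE]
Op 2: a = realloc(a, 4) -> a = 0; heap: [0-3 ALLOC][4-17 FREE]
Op 3: a = realloc(a, 5) -> a = 0; heap: [0-4 ALLOC][5-17 FREE]

Answer: [0-4 ALLOC][5-17 FREE]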